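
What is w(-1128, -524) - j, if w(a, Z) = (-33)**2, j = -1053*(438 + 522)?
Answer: 1011969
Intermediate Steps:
j = -1010880 (j = -1053*960 = -1010880)
w(a, Z) = 1089
w(-1128, -524) - j = 1089 - 1*(-1010880) = 1089 + 1010880 = 1011969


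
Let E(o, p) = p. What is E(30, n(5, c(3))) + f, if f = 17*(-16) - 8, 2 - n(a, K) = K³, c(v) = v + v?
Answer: -494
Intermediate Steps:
c(v) = 2*v
n(a, K) = 2 - K³
f = -280 (f = -272 - 8 = -280)
E(30, n(5, c(3))) + f = (2 - (2*3)³) - 280 = (2 - 1*6³) - 280 = (2 - 1*216) - 280 = (2 - 216) - 280 = -214 - 280 = -494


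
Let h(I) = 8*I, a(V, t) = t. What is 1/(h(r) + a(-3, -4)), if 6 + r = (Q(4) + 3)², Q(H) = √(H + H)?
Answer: -7/948 + 2*√2/237 ≈ 0.0045503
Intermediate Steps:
Q(H) = √2*√H (Q(H) = √(2*H) = √2*√H)
r = -6 + (3 + 2*√2)² (r = -6 + (√2*√4 + 3)² = -6 + (√2*2 + 3)² = -6 + (2*√2 + 3)² = -6 + (3 + 2*√2)² ≈ 27.971)
1/(h(r) + a(-3, -4)) = 1/(8*(11 + 12*√2) - 4) = 1/((88 + 96*√2) - 4) = 1/(84 + 96*√2)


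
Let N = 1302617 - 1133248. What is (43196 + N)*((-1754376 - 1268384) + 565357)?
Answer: -522357868695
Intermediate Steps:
N = 169369
(43196 + N)*((-1754376 - 1268384) + 565357) = (43196 + 169369)*((-1754376 - 1268384) + 565357) = 212565*(-3022760 + 565357) = 212565*(-2457403) = -522357868695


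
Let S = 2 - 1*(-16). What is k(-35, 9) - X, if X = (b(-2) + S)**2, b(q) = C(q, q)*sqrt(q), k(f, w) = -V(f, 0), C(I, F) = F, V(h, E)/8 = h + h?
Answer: 244 + 72*I*sqrt(2) ≈ 244.0 + 101.82*I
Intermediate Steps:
V(h, E) = 16*h (V(h, E) = 8*(h + h) = 8*(2*h) = 16*h)
S = 18 (S = 2 + 16 = 18)
k(f, w) = -16*f
b(q) = q**(3/2) (b(q) = q*sqrt(q) = q**(3/2))
X = (18 - 2*I*sqrt(2))**2 (X = ((-2)**(3/2) + 18)**2 = (-2*I*sqrt(2) + 18)**2 = (18 - 2*I*sqrt(2))**2 ≈ 316.0 - 101.82*I)
k(-35, 9) - X = -16*(-35) - (316 - 72*I*sqrt(2)) = 560 + (-316 + 72*I*sqrt(2)) = 244 + 72*I*sqrt(2)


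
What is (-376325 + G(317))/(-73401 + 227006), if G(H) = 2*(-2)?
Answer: -376329/153605 ≈ -2.4500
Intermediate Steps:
G(H) = -4
(-376325 + G(317))/(-73401 + 227006) = (-376325 - 4)/(-73401 + 227006) = -376329/153605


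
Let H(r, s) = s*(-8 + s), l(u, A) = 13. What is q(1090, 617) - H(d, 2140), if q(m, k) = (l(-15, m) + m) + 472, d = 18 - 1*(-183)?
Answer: -4560905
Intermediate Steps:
d = 201 (d = 18 + 183 = 201)
q(m, k) = 485 + m (q(m, k) = (13 + m) + 472 = 485 + m)
q(1090, 617) - H(d, 2140) = (485 + 1090) - 2140*(-8 + 2140) = 1575 - 2140*2132 = 1575 - 1*4562480 = 1575 - 4562480 = -4560905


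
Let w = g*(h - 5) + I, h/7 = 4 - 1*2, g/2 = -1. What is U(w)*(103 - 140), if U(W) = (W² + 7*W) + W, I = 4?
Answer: -3108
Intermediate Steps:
g = -2 (g = 2*(-1) = -2)
h = 14 (h = 7*(4 - 1*2) = 7*(4 - 2) = 7*2 = 14)
w = -14 (w = -2*(14 - 5) + 4 = -2*9 + 4 = -18 + 4 = -14)
U(W) = W² + 8*W
U(w)*(103 - 140) = (-14*(8 - 14))*(103 - 140) = -14*(-6)*(-37) = 84*(-37) = -3108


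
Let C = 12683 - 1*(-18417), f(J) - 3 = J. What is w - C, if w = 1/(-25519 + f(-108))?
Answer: -796906401/25624 ≈ -31100.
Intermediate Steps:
f(J) = 3 + J
w = -1/25624 (w = 1/(-25519 + (3 - 108)) = 1/(-25519 - 105) = 1/(-25624) = -1/25624 ≈ -3.9026e-5)
C = 31100 (C = 12683 + 18417 = 31100)
w - C = -1/25624 - 1*31100 = -1/25624 - 31100 = -796906401/25624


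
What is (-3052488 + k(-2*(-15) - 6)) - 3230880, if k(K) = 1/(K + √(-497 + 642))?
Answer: -2708131584/431 - √145/431 ≈ -6.2834e+6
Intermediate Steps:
k(K) = 1/(K + √145)
(-3052488 + k(-2*(-15) - 6)) - 3230880 = (-3052488 + 1/((-2*(-15) - 6) + √145)) - 3230880 = (-3052488 + 1/((30 - 6) + √145)) - 3230880 = (-3052488 + 1/(24 + √145)) - 3230880 = -6283368 + 1/(24 + √145)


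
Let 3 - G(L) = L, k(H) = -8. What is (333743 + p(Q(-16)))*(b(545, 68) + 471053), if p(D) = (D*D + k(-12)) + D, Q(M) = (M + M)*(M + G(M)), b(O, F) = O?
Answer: 161689732290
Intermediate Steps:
G(L) = 3 - L
Q(M) = 6*M (Q(M) = (M + M)*(M + (3 - M)) = (2*M)*3 = 6*M)
p(D) = -8 + D + D² (p(D) = (D*D - 8) + D = (D² - 8) + D = (-8 + D²) + D = -8 + D + D²)
(333743 + p(Q(-16)))*(b(545, 68) + 471053) = (333743 + (-8 + 6*(-16) + (6*(-16))²))*(545 + 471053) = (333743 + (-8 - 96 + (-96)²))*471598 = (333743 + (-8 - 96 + 9216))*471598 = (333743 + 9112)*471598 = 342855*471598 = 161689732290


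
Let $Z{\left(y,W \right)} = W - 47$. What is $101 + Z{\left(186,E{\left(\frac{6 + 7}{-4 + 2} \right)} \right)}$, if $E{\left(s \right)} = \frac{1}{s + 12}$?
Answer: $\frac{596}{11} \approx 54.182$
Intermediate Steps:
$E{\left(s \right)} = \frac{1}{12 + s}$
$Z{\left(y,W \right)} = -47 + W$
$101 + Z{\left(186,E{\left(\frac{6 + 7}{-4 + 2} \right)} \right)} = 101 - \left(47 - \frac{1}{12 + \frac{6 + 7}{-4 + 2}}\right) = 101 - \left(47 - \frac{1}{12 + \frac{13}{-2}}\right) = 101 - \left(47 - \frac{1}{12 + 13 \left(- \frac{1}{2}\right)}\right) = 101 - \left(47 - \frac{1}{12 - \frac{13}{2}}\right) = 101 - \left(47 - \frac{1}{\frac{11}{2}}\right) = 101 + \left(-47 + \frac{2}{11}\right) = 101 - \frac{515}{11} = \frac{596}{11}$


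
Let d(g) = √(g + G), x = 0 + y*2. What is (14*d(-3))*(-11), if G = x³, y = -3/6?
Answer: -308*I ≈ -308.0*I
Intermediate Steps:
y = -½ (y = -3*⅙ = -½ ≈ -0.50000)
x = -1 (x = 0 - ½*2 = 0 - 1 = -1)
G = -1 (G = (-1)³ = -1)
d(g) = √(-1 + g) (d(g) = √(g - 1) = √(-1 + g))
(14*d(-3))*(-11) = (14*√(-1 - 3))*(-11) = (14*√(-4))*(-11) = (14*(2*I))*(-11) = (28*I)*(-11) = -308*I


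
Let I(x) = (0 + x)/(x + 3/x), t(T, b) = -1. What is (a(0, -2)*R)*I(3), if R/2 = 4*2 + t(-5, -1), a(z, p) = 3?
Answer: 63/2 ≈ 31.500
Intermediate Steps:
I(x) = x/(x + 3/x)
R = 14 (R = 2*(4*2 - 1) = 2*(8 - 1) = 2*7 = 14)
(a(0, -2)*R)*I(3) = (3*14)*(3²/(3 + 3²)) = 42*(9/(3 + 9)) = 42*(9/12) = 42*(9*(1/12)) = 42*(¾) = 63/2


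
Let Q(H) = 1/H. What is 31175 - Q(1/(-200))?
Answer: 31375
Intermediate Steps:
31175 - Q(1/(-200)) = 31175 - 1/(1/(-200)) = 31175 - 1/(-1/200) = 31175 - 1*(-200) = 31175 + 200 = 31375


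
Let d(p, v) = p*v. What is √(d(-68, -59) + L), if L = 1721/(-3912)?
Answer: √15347972094/1956 ≈ 63.337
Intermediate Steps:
L = -1721/3912 (L = 1721*(-1/3912) = -1721/3912 ≈ -0.43993)
√(d(-68, -59) + L) = √(-68*(-59) - 1721/3912) = √(4012 - 1721/3912) = √(15693223/3912) = √15347972094/1956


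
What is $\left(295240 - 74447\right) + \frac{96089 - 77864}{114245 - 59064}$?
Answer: $\frac{12183596758}{55181} \approx 2.2079 \cdot 10^{5}$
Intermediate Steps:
$\left(295240 - 74447\right) + \frac{96089 - 77864}{114245 - 59064} = 220793 + \frac{18225}{55181} = \frac{12183596758}{55181}$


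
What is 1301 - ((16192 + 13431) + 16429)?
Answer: -44751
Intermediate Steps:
1301 - ((16192 + 13431) + 16429) = 1301 - (29623 + 16429) = 1301 - 1*46052 = 1301 - 46052 = -44751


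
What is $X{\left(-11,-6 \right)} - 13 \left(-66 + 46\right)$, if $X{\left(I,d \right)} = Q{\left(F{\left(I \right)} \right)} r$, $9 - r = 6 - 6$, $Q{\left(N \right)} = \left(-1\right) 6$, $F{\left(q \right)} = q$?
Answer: $206$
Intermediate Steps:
$Q{\left(N \right)} = -6$
$r = 9$ ($r = 9 - \left(6 - 6\right) = 9 - 0 = 9 + 0 = 9$)
$X{\left(I,d \right)} = -54$ ($X{\left(I,d \right)} = \left(-6\right) 9 = -54$)
$X{\left(-11,-6 \right)} - 13 \left(-66 + 46\right) = -54 - 13 \left(-66 + 46\right) = -54 - -260 = -54 + 260 = 206$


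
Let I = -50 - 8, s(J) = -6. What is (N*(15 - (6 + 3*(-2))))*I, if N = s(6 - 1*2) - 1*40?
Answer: 40020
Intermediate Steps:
N = -46 (N = -6 - 1*40 = -6 - 40 = -46)
I = -58
(N*(15 - (6 + 3*(-2))))*I = -46*(15 - (6 + 3*(-2)))*(-58) = -46*(15 - (6 - 6))*(-58) = -46*(15 - 1*0)*(-58) = -46*(15 + 0)*(-58) = -46*15*(-58) = -690*(-58) = 40020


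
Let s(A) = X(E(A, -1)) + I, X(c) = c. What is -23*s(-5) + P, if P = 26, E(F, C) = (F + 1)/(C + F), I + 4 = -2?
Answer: 446/3 ≈ 148.67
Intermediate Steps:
I = -6 (I = -4 - 2 = -6)
E(F, C) = (1 + F)/(C + F)
s(A) = -6 + (1 + A)/(-1 + A) (s(A) = (1 + A)/(-1 + A) - 6 = -6 + (1 + A)/(-1 + A))
-23*s(-5) + P = -23*(7 - 5*(-5))/(-1 - 5) + 26 = -23*(7 + 25)/(-6) + 26 = -(-23)*32/6 + 26 = -23*(-16/3) + 26 = 368/3 + 26 = 446/3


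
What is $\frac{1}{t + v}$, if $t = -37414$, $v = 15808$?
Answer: $- \frac{1}{21606} \approx -4.6283 \cdot 10^{-5}$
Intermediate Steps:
$\frac{1}{t + v} = \frac{1}{-37414 + 15808} = \frac{1}{-21606} = - \frac{1}{21606}$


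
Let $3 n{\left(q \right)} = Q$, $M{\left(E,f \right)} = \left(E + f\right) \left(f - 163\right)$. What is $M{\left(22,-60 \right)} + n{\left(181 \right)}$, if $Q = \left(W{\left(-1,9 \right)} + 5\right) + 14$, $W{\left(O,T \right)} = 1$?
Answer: $\frac{25442}{3} \approx 8480.7$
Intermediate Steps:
$M{\left(E,f \right)} = \left(-163 + f\right) \left(E + f\right)$ ($M{\left(E,f \right)} = \left(E + f\right) \left(-163 + f\right) = \left(-163 + f\right) \left(E + f\right)$)
$Q = 20$ ($Q = \left(1 + 5\right) + 14 = 6 + 14 = 20$)
$n{\left(q \right)} = \frac{20}{3}$ ($n{\left(q \right)} = \frac{1}{3} \cdot 20 = \frac{20}{3}$)
$M{\left(22,-60 \right)} + n{\left(181 \right)} = \left(\left(-60\right)^{2} - 3586 - -9780 + 22 \left(-60\right)\right) + \frac{20}{3} = \left(3600 - 3586 + 9780 - 1320\right) + \frac{20}{3} = 8474 + \frac{20}{3} = \frac{25442}{3}$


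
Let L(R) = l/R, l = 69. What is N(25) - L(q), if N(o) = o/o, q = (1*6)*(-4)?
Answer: 31/8 ≈ 3.8750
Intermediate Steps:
q = -24 (q = 6*(-4) = -24)
N(o) = 1
L(R) = 69/R
N(25) - L(q) = 1 - 69/(-24) = 1 - 69*(-1)/24 = 1 - 1*(-23/8) = 1 + 23/8 = 31/8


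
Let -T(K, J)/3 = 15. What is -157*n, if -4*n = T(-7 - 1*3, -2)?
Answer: -7065/4 ≈ -1766.3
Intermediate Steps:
T(K, J) = -45 (T(K, J) = -3*15 = -45)
n = 45/4 (n = -¼*(-45) = 45/4 ≈ 11.250)
-157*n = -157*45/4 = -7065/4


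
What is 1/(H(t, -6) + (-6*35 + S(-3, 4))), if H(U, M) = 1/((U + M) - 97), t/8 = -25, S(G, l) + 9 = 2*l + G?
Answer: -303/64843 ≈ -0.0046728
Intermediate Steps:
S(G, l) = -9 + G + 2*l (S(G, l) = -9 + (2*l + G) = -9 + (G + 2*l) = -9 + G + 2*l)
t = -200 (t = 8*(-25) = -200)
H(U, M) = 1/(-97 + M + U) (H(U, M) = 1/((M + U) - 97) = 1/(-97 + M + U))
1/(H(t, -6) + (-6*35 + S(-3, 4))) = 1/(1/(-97 - 6 - 200) + (-6*35 + (-9 - 3 + 2*4))) = 1/(1/(-303) + (-210 + (-9 - 3 + 8))) = 1/(-1/303 + (-210 - 4)) = 1/(-1/303 - 214) = 1/(-64843/303) = -303/64843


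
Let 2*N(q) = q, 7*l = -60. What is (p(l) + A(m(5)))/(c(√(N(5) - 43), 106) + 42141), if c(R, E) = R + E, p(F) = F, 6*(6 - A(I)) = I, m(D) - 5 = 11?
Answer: -9294340/74961980079 + 330*I*√2/24987326693 ≈ -0.00012399 + 1.8677e-8*I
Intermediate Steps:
l = -60/7 (l = (⅐)*(-60) = -60/7 ≈ -8.5714)
m(D) = 16 (m(D) = 5 + 11 = 16)
A(I) = 6 - I/6
N(q) = q/2
c(R, E) = E + R
(p(l) + A(m(5)))/(c(√(N(5) - 43), 106) + 42141) = (-60/7 + (6 - ⅙*16))/((106 + √((½)*5 - 43)) + 42141) = (-60/7 + (6 - 8/3))/((106 + √(5/2 - 43)) + 42141) = (-60/7 + 10/3)/((106 + √(-81/2)) + 42141) = -110/(21*((106 + 9*I*√2/2) + 42141)) = -110/(21*(42247 + 9*I*√2/2))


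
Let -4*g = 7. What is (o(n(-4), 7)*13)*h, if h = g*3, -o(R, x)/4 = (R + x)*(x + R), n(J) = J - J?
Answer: 13377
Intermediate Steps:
g = -7/4 (g = -¼*7 = -7/4 ≈ -1.7500)
n(J) = 0
o(R, x) = -4*(R + x)² (o(R, x) = -4*(R + x)*(x + R) = -4*(R + x)*(R + x) = -4*(R + x)²)
h = -21/4 (h = -7/4*3 = -21/4 ≈ -5.2500)
(o(n(-4), 7)*13)*h = (-4*(0 + 7)²*13)*(-21/4) = (-4*7²*13)*(-21/4) = (-4*49*13)*(-21/4) = -196*13*(-21/4) = -2548*(-21/4) = 13377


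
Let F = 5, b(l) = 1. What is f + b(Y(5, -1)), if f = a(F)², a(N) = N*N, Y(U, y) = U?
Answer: 626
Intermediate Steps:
a(N) = N²
f = 625 (f = (5²)² = 25² = 625)
f + b(Y(5, -1)) = 625 + 1 = 626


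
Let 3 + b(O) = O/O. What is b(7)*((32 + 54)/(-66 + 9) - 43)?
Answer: 5074/57 ≈ 89.018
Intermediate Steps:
b(O) = -2 (b(O) = -3 + O/O = -3 + 1 = -2)
b(7)*((32 + 54)/(-66 + 9) - 43) = -2*((32 + 54)/(-66 + 9) - 43) = -2*(86/(-57) - 43) = -2*(86*(-1/57) - 43) = -2*(-86/57 - 43) = -2*(-2537/57) = 5074/57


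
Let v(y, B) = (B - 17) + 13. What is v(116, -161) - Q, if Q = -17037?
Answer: 16872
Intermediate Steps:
v(y, B) = -4 + B (v(y, B) = (-17 + B) + 13 = -4 + B)
v(116, -161) - Q = (-4 - 161) - 1*(-17037) = -165 + 17037 = 16872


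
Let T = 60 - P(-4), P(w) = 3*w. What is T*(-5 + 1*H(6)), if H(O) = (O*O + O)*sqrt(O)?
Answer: -360 + 3024*sqrt(6) ≈ 7047.3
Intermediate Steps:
T = 72 (T = 60 - 3*(-4) = 60 - 1*(-12) = 60 + 12 = 72)
H(O) = sqrt(O)*(O + O**2) (H(O) = (O**2 + O)*sqrt(O) = (O + O**2)*sqrt(O) = sqrt(O)*(O + O**2))
T*(-5 + 1*H(6)) = 72*(-5 + 1*(6**(3/2)*(1 + 6))) = 72*(-5 + 1*((6*sqrt(6))*7)) = 72*(-5 + 1*(42*sqrt(6))) = 72*(-5 + 42*sqrt(6)) = -360 + 3024*sqrt(6)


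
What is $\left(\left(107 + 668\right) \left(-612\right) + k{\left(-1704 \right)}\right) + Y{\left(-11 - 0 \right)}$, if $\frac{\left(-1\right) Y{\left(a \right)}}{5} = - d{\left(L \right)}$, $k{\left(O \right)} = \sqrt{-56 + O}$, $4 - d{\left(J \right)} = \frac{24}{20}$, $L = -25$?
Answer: $-474286 + 4 i \sqrt{110} \approx -4.7429 \cdot 10^{5} + 41.952 i$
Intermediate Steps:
$d{\left(J \right)} = \frac{14}{5}$ ($d{\left(J \right)} = 4 - \frac{24}{20} = 4 - 24 \cdot \frac{1}{20} = 4 - \frac{6}{5} = \frac{14}{5}$)
$Y{\left(a \right)} = 14$ ($Y{\left(a \right)} = - 5 \left(\left(-1\right) \frac{14}{5}\right) = \left(-5\right) \left(- \frac{14}{5}\right) = 14$)
$\left(\left(107 + 668\right) \left(-612\right) + k{\left(-1704 \right)}\right) + Y{\left(-11 - 0 \right)} = \left(\left(107 + 668\right) \left(-612\right) + \sqrt{-56 - 1704}\right) + 14 = \left(775 \left(-612\right) + \sqrt{-1760}\right) + 14 = \left(-474300 + 4 i \sqrt{110}\right) + 14 = -474286 + 4 i \sqrt{110}$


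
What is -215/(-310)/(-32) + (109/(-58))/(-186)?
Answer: -1997/172608 ≈ -0.011570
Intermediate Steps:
-215/(-310)/(-32) + (109/(-58))/(-186) = -215*(-1/310)*(-1/32) + (109*(-1/58))*(-1/186) = (43/62)*(-1/32) - 109/58*(-1/186) = -43/1984 + 109/10788 = -1997/172608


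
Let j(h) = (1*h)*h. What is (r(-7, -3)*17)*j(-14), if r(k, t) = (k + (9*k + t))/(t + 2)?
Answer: 243236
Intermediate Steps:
r(k, t) = (t + 10*k)/(2 + t) (r(k, t) = (k + (t + 9*k))/(2 + t) = (t + 10*k)/(2 + t))
j(h) = h² (j(h) = h*h = h²)
(r(-7, -3)*17)*j(-14) = (((-3 + 10*(-7))/(2 - 3))*17)*(-14)² = (((-3 - 70)/(-1))*17)*196 = (-1*(-73)*17)*196 = (73*17)*196 = 1241*196 = 243236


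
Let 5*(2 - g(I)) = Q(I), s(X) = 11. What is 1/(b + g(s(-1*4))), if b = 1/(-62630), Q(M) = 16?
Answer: -62630/75157 ≈ -0.83332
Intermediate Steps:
g(I) = -6/5 (g(I) = 2 - ⅕*16 = 2 - 16/5 = -6/5)
b = -1/62630 ≈ -1.5967e-5
1/(b + g(s(-1*4))) = 1/(-1/62630 - 6/5) = 1/(-75157/62630) = -62630/75157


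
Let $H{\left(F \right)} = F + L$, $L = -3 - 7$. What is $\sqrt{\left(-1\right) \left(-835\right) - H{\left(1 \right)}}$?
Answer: $2 \sqrt{211} \approx 29.052$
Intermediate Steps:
$L = -10$ ($L = -3 - 7 = -10$)
$H{\left(F \right)} = -10 + F$ ($H{\left(F \right)} = F - 10 = -10 + F$)
$\sqrt{\left(-1\right) \left(-835\right) - H{\left(1 \right)}} = \sqrt{\left(-1\right) \left(-835\right) - \left(-10 + 1\right)} = \sqrt{835 - -9} = \sqrt{835 + 9} = \sqrt{844} = 2 \sqrt{211}$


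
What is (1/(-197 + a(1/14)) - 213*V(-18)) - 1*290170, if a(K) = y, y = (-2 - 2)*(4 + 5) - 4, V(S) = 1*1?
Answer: -68820772/237 ≈ -2.9038e+5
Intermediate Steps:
V(S) = 1
y = -40 (y = -4*9 - 4 = -36 - 4 = -40)
a(K) = -40
(1/(-197 + a(1/14)) - 213*V(-18)) - 1*290170 = (1/(-197 - 40) - 213*1) - 1*290170 = (1/(-237) - 213) - 290170 = (-1/237 - 213) - 290170 = -50482/237 - 290170 = -68820772/237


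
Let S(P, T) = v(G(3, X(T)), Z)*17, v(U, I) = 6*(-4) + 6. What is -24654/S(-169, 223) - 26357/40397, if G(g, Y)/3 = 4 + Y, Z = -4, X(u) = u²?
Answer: 164647066/2060247 ≈ 79.916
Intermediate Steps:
G(g, Y) = 12 + 3*Y (G(g, Y) = 3*(4 + Y) = 12 + 3*Y)
v(U, I) = -18 (v(U, I) = -24 + 6 = -18)
S(P, T) = -306 (S(P, T) = -18*17 = -306)
-24654/S(-169, 223) - 26357/40397 = -24654/(-306) - 26357/40397 = -24654*(-1/306) - 26357*1/40397 = 4109/51 - 26357/40397 = 164647066/2060247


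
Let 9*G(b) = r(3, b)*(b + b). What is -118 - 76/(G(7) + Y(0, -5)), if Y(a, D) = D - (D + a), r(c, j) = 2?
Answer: -997/7 ≈ -142.43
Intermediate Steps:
Y(a, D) = -a (Y(a, D) = D + (-D - a) = -a)
G(b) = 4*b/9 (G(b) = (2*(b + b))/9 = (2*(2*b))/9 = (4*b)/9 = 4*b/9)
-118 - 76/(G(7) + Y(0, -5)) = -118 - 76/((4/9)*7 - 1*0) = -118 - 76/(28/9 + 0) = -118 - 76/(28/9) = -118 + (9/28)*(-76) = -118 - 171/7 = -997/7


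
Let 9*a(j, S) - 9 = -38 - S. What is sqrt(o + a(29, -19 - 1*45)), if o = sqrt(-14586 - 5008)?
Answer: sqrt(35 + 9*I*sqrt(19594))/3 ≈ 8.483 + 8.2506*I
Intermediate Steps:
o = I*sqrt(19594) (o = sqrt(-19594) = I*sqrt(19594) ≈ 139.98*I)
a(j, S) = -29/9 - S/9 (a(j, S) = 1 + (-38 - S)/9 = 1 + (-38/9 - S/9) = -29/9 - S/9)
sqrt(o + a(29, -19 - 1*45)) = sqrt(I*sqrt(19594) + (-29/9 - (-19 - 1*45)/9)) = sqrt(I*sqrt(19594) + (-29/9 - (-19 - 45)/9)) = sqrt(I*sqrt(19594) + (-29/9 - 1/9*(-64))) = sqrt(I*sqrt(19594) + (-29/9 + 64/9)) = sqrt(I*sqrt(19594) + 35/9) = sqrt(35/9 + I*sqrt(19594))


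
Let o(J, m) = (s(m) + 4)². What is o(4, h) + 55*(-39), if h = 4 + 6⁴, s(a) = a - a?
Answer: -2129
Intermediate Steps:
s(a) = 0
h = 1300 (h = 4 + 1296 = 1300)
o(J, m) = 16 (o(J, m) = (0 + 4)² = 4² = 16)
o(4, h) + 55*(-39) = 16 + 55*(-39) = 16 - 2145 = -2129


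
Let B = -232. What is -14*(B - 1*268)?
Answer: 7000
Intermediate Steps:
-14*(B - 1*268) = -14*(-232 - 1*268) = -14*(-232 - 268) = -14*(-500) = 7000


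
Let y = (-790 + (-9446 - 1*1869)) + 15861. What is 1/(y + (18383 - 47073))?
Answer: -1/24934 ≈ -4.0106e-5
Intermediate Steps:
y = 3756 (y = (-790 + (-9446 - 1869)) + 15861 = (-790 - 11315) + 15861 = -12105 + 15861 = 3756)
1/(y + (18383 - 47073)) = 1/(3756 + (18383 - 47073)) = 1/(3756 - 28690) = 1/(-24934) = -1/24934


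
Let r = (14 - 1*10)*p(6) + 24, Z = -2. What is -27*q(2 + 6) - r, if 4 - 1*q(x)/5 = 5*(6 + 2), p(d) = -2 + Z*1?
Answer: 4852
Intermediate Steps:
p(d) = -4 (p(d) = -2 - 2*1 = -2 - 2 = -4)
q(x) = -180 (q(x) = 20 - 25*(6 + 2) = 20 - 25*8 = 20 - 5*40 = 20 - 200 = -180)
r = 8 (r = (14 - 1*10)*(-4) + 24 = (14 - 10)*(-4) + 24 = 4*(-4) + 24 = -16 + 24 = 8)
-27*q(2 + 6) - r = -27*(-180) - 1*8 = 4860 - 8 = 4852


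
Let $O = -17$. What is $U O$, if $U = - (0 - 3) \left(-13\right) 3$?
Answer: $1989$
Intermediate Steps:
$U = -117$ ($U = \left(-1\right) \left(-3\right) \left(-13\right) 3 = 3 \left(-13\right) 3 = \left(-39\right) 3 = -117$)
$U O = \left(-117\right) \left(-17\right) = 1989$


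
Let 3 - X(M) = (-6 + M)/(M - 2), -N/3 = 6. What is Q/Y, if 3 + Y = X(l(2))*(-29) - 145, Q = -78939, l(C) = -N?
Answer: 315756/853 ≈ 370.17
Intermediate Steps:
N = -18 (N = -3*6 = -18)
l(C) = 18 (l(C) = -1*(-18) = 18)
X(M) = 3 - (-6 + M)/(-2 + M) (X(M) = 3 - (-6 + M)/(M - 2) = 3 - (-6 + M)/(-2 + M))
Y = -853/4 (Y = -3 + ((2*18/(-2 + 18))*(-29) - 145) = -3 + ((2*18/16)*(-29) - 145) = -3 + ((2*18*(1/16))*(-29) - 145) = -3 + ((9/4)*(-29) - 145) = -3 + (-261/4 - 145) = -3 - 841/4 = -853/4 ≈ -213.25)
Q/Y = -78939/(-853/4) = -78939*(-4/853) = 315756/853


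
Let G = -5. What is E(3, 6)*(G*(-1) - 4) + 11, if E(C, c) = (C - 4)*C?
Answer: 8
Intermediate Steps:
E(C, c) = C*(-4 + C) (E(C, c) = (-4 + C)*C = C*(-4 + C))
E(3, 6)*(G*(-1) - 4) + 11 = (3*(-4 + 3))*(-5*(-1) - 4) + 11 = (3*(-1))*(5 - 4) + 11 = -3*1 + 11 = -3 + 11 = 8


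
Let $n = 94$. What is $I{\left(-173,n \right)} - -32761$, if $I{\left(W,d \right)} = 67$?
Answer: $32828$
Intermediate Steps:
$I{\left(-173,n \right)} - -32761 = 67 - -32761 = 67 + 32761 = 32828$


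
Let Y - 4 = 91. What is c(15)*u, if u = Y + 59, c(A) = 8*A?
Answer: 18480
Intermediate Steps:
Y = 95 (Y = 4 + 91 = 95)
u = 154 (u = 95 + 59 = 154)
c(15)*u = (8*15)*154 = 120*154 = 18480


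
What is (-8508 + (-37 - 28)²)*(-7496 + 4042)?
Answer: 14793482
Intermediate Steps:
(-8508 + (-37 - 28)²)*(-7496 + 4042) = (-8508 + (-65)²)*(-3454) = (-8508 + 4225)*(-3454) = -4283*(-3454) = 14793482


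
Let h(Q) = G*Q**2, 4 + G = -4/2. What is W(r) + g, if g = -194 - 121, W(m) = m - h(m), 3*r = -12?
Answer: -223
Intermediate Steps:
G = -6 (G = -4 - 4/2 = -4 - 4*1/2 = -4 - 2 = -6)
h(Q) = -6*Q**2
r = -4 (r = (1/3)*(-12) = -4)
W(m) = m + 6*m**2 (W(m) = m - (-6)*m**2 = m + 6*m**2)
g = -315
W(r) + g = -4*(1 + 6*(-4)) - 315 = -4*(1 - 24) - 315 = -4*(-23) - 315 = 92 - 315 = -223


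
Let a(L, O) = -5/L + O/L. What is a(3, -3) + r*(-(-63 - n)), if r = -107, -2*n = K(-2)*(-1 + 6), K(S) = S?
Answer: -21836/3 ≈ -7278.7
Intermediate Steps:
n = 5 (n = -(-1)*(-1 + 6) = -(-1)*5 = -½*(-10) = 5)
a(3, -3) + r*(-(-63 - n)) = (-5 - 3)/3 - (-107)*(-63 - 1*5) = (⅓)*(-8) - (-107)*(-63 - 5) = -8/3 - (-107)*(-68) = -8/3 - 107*68 = -8/3 - 7276 = -21836/3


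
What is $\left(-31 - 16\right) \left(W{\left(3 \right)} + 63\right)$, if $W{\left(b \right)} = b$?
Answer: $-3102$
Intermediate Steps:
$\left(-31 - 16\right) \left(W{\left(3 \right)} + 63\right) = \left(-31 - 16\right) \left(3 + 63\right) = \left(-47\right) 66 = -3102$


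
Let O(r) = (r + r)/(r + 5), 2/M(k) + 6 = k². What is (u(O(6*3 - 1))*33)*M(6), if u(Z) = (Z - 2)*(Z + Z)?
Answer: -34/11 ≈ -3.0909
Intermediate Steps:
M(k) = 2/(-6 + k²)
O(r) = 2*r/(5 + r) (O(r) = (2*r)/(5 + r) = 2*r/(5 + r))
u(Z) = 2*Z*(-2 + Z) (u(Z) = (-2 + Z)*(2*Z) = 2*Z*(-2 + Z))
(u(O(6*3 - 1))*33)*M(6) = ((2*(2*(6*3 - 1)/(5 + (6*3 - 1)))*(-2 + 2*(6*3 - 1)/(5 + (6*3 - 1))))*33)*(2/(-6 + 6²)) = ((2*(2*(18 - 1)/(5 + (18 - 1)))*(-2 + 2*(18 - 1)/(5 + (18 - 1))))*33)*(2/(-6 + 36)) = ((2*(2*17/(5 + 17))*(-2 + 2*17/(5 + 17)))*33)*(2/30) = ((2*(2*17/22)*(-2 + 2*17/22))*33)*(2*(1/30)) = ((2*(2*17*(1/22))*(-2 + 2*17*(1/22)))*33)*(1/15) = ((2*(17/11)*(-2 + 17/11))*33)*(1/15) = ((2*(17/11)*(-5/11))*33)*(1/15) = -170/121*33*(1/15) = -510/11*1/15 = -34/11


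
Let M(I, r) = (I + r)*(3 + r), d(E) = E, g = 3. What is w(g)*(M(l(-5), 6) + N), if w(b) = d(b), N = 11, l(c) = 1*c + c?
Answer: -75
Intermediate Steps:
l(c) = 2*c (l(c) = c + c = 2*c)
M(I, r) = (3 + r)*(I + r)
w(b) = b
w(g)*(M(l(-5), 6) + N) = 3*((6² + 3*(2*(-5)) + 3*6 + (2*(-5))*6) + 11) = 3*((36 + 3*(-10) + 18 - 10*6) + 11) = 3*((36 - 30 + 18 - 60) + 11) = 3*(-36 + 11) = 3*(-25) = -75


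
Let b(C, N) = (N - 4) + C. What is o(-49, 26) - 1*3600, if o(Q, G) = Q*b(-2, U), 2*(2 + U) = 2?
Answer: -3257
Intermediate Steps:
U = -1 (U = -2 + (1/2)*2 = -2 + 1 = -1)
b(C, N) = -4 + C + N (b(C, N) = (-4 + N) + C = -4 + C + N)
o(Q, G) = -7*Q (o(Q, G) = Q*(-4 - 2 - 1) = Q*(-7) = -7*Q)
o(-49, 26) - 1*3600 = -7*(-49) - 1*3600 = 343 - 3600 = -3257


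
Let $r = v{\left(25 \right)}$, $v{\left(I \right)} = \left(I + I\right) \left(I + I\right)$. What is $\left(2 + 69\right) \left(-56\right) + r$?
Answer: $-1476$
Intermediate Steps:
$v{\left(I \right)} = 4 I^{2}$ ($v{\left(I \right)} = 2 I 2 I = 4 I^{2}$)
$r = 2500$ ($r = 4 \cdot 25^{2} = 4 \cdot 625 = 2500$)
$\left(2 + 69\right) \left(-56\right) + r = \left(2 + 69\right) \left(-56\right) + 2500 = 71 \left(-56\right) + 2500 = -3976 + 2500 = -1476$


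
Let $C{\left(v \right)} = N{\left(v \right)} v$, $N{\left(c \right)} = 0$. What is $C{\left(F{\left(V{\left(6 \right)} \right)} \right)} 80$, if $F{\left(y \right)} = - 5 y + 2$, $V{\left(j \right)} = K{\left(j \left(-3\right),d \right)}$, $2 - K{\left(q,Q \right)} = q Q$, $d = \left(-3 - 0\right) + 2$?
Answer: $0$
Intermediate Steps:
$d = -1$ ($d = \left(-3 + 0\right) + 2 = -3 + 2 = -1$)
$K{\left(q,Q \right)} = 2 - Q q$ ($K{\left(q,Q \right)} = 2 - q Q = 2 - Q q$)
$V{\left(j \right)} = 2 - 3 j$ ($V{\left(j \right)} = 2 - - j \left(-3\right) = 2 - - \left(-3\right) j = 2 - 3 j$)
$F{\left(y \right)} = 2 - 5 y$
$C{\left(v \right)} = 0$ ($C{\left(v \right)} = 0 v = 0$)
$C{\left(F{\left(V{\left(6 \right)} \right)} \right)} 80 = 0 \cdot 80 = 0$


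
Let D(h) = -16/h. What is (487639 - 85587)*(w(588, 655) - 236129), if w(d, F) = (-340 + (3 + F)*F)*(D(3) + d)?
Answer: 100790122784092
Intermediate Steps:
w(d, F) = (-340 + F*(3 + F))*(-16/3 + d) (w(d, F) = (-340 + (3 + F)*F)*(-16/3 + d) = (-340 + F*(3 + F))*(-16*1/3 + d) = (-340 + F*(3 + F))*(-16/3 + d))
(487639 - 85587)*(w(588, 655) - 236129) = (487639 - 85587)*((5440/3 - 340*588 - 16*655 - 16/3*655**2 + 588*655**2 + 3*655*588) - 236129) = 402052*((5440/3 - 199920 - 10480 - 16/3*429025 + 588*429025 + 1155420) - 236129) = 402052*((5440/3 - 199920 - 10480 - 6864400/3 + 252266700 + 1155420) - 236129) = 402052*(250925400 - 236129) = 402052*250689271 = 100790122784092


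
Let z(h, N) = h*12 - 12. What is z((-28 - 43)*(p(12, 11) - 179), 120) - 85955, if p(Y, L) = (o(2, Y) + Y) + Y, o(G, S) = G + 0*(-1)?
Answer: 44389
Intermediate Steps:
o(G, S) = G (o(G, S) = G + 0 = G)
p(Y, L) = 2 + 2*Y (p(Y, L) = (2 + Y) + Y = 2 + 2*Y)
z(h, N) = -12 + 12*h (z(h, N) = 12*h - 12 = -12 + 12*h)
z((-28 - 43)*(p(12, 11) - 179), 120) - 85955 = (-12 + 12*((-28 - 43)*((2 + 2*12) - 179))) - 85955 = (-12 + 12*(-71*((2 + 24) - 179))) - 85955 = (-12 + 12*(-71*(26 - 179))) - 85955 = (-12 + 12*(-71*(-153))) - 85955 = (-12 + 12*10863) - 85955 = (-12 + 130356) - 85955 = 130344 - 85955 = 44389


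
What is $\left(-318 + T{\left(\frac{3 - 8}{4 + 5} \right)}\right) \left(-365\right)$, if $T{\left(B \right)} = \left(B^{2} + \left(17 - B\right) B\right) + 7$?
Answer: $\frac{1052660}{9} \approx 1.1696 \cdot 10^{5}$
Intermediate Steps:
$T{\left(B \right)} = 7 + B^{2} + B \left(17 - B\right)$ ($T{\left(B \right)} = \left(B^{2} + B \left(17 - B\right)\right) + 7 = 7 + B^{2} + B \left(17 - B\right)$)
$\left(-318 + T{\left(\frac{3 - 8}{4 + 5} \right)}\right) \left(-365\right) = \left(-318 + \left(7 + 17 \frac{3 - 8}{4 + 5}\right)\right) \left(-365\right) = \left(-318 + \left(7 + 17 \left(- \frac{5}{9}\right)\right)\right) \left(-365\right) = \left(-318 + \left(7 - \frac{85}{9}\right)\right) \left(-365\right) = \left(-318 - \frac{22}{9}\right) \left(-365\right) = \left(- \frac{2884}{9}\right) \left(-365\right) = \frac{1052660}{9}$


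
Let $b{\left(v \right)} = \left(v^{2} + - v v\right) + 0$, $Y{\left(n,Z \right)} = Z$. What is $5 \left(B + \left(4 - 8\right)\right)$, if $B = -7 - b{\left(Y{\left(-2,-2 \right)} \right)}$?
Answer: $-55$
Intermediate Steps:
$b{\left(v \right)} = 0$ ($b{\left(v \right)} = \left(v^{2} - v^{2}\right) + 0 = 0 + 0 = 0$)
$B = -7$ ($B = -7 - 0 = -7 + 0 = -7$)
$5 \left(B + \left(4 - 8\right)\right) = 5 \left(-7 + \left(4 - 8\right)\right) = 5 \left(-7 - 4\right) = 5 \left(-11\right) = -55$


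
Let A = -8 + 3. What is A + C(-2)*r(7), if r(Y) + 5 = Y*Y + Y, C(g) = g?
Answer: -107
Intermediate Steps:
r(Y) = -5 + Y + Y² (r(Y) = -5 + (Y*Y + Y) = -5 + (Y² + Y) = -5 + (Y + Y²) = -5 + Y + Y²)
A = -5
A + C(-2)*r(7) = -5 - 2*(-5 + 7 + 7²) = -5 - 2*(-5 + 7 + 49) = -5 - 2*51 = -5 - 102 = -107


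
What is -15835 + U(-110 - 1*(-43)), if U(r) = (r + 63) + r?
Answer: -15906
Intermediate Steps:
U(r) = 63 + 2*r (U(r) = (63 + r) + r = 63 + 2*r)
-15835 + U(-110 - 1*(-43)) = -15835 + (63 + 2*(-110 - 1*(-43))) = -15835 + (63 + 2*(-110 + 43)) = -15835 + (63 + 2*(-67)) = -15835 + (63 - 134) = -15835 - 71 = -15906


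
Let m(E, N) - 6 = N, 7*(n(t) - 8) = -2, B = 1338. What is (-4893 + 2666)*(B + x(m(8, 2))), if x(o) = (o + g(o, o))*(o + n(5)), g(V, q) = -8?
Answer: -2979726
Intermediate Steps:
n(t) = 54/7 (n(t) = 8 + (⅐)*(-2) = 8 - 2/7 = 54/7)
m(E, N) = 6 + N
x(o) = (-8 + o)*(54/7 + o) (x(o) = (o - 8)*(o + 54/7) = (-8 + o)*(54/7 + o))
(-4893 + 2666)*(B + x(m(8, 2))) = (-4893 + 2666)*(1338 + (-432/7 + (6 + 2)² - 2*(6 + 2)/7)) = -2227*(1338 + (-432/7 + 8² - 2/7*8)) = -2227*(1338 + (-432/7 + 64 - 16/7)) = -2227*(1338 + 0) = -2227*1338 = -2979726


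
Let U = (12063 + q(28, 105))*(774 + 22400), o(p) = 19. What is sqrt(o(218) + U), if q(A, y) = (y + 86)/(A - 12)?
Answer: 67*sqrt(997370)/4 ≈ 16728.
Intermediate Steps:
q(A, y) = (86 + y)/(-12 + A)
U = 2238596813/8 (U = (12063 + (86 + 105)/(-12 + 28))*(774 + 22400) = (12063 + 191/16)*23174 = (193199/16)*23174 = 2238596813/8 ≈ 2.7982e+8)
sqrt(o(218) + U) = sqrt(19 + 2238596813/8) = sqrt(2238596965/8) = 67*sqrt(997370)/4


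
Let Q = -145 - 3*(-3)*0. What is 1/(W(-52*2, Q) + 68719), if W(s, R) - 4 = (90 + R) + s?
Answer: 1/68564 ≈ 1.4585e-5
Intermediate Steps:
Q = -145 (Q = -145 + 9*0 = -145 + 0 = -145)
W(s, R) = 94 + R + s (W(s, R) = 4 + ((90 + R) + s) = 4 + (90 + R + s) = 94 + R + s)
1/(W(-52*2, Q) + 68719) = 1/((94 - 145 - 52*2) + 68719) = 1/((94 - 145 - 104) + 68719) = 1/(-155 + 68719) = 1/68564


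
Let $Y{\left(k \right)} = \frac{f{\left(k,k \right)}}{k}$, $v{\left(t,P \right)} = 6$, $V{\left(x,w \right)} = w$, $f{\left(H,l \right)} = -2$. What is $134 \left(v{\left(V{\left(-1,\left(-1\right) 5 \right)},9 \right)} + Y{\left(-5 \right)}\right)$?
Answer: $\frac{4288}{5} \approx 857.6$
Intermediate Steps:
$Y{\left(k \right)} = - \frac{2}{k}$
$134 \left(v{\left(V{\left(-1,\left(-1\right) 5 \right)},9 \right)} + Y{\left(-5 \right)}\right) = 134 \left(6 - \frac{2}{-5}\right) = 134 \left(6 - - \frac{2}{5}\right) = 134 \left(6 + \frac{2}{5}\right) = 134 \cdot \frac{32}{5} = \frac{4288}{5}$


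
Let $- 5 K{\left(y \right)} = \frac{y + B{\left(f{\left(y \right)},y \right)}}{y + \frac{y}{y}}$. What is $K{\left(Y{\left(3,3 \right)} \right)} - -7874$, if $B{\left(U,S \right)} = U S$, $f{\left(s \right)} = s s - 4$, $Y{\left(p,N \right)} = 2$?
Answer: $\frac{118108}{15} \approx 7873.9$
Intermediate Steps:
$f{\left(s \right)} = -4 + s^{2}$ ($f{\left(s \right)} = s^{2} - 4 = -4 + s^{2}$)
$B{\left(U,S \right)} = S U$
$K{\left(y \right)} = - \frac{y + y \left(-4 + y^{2}\right)}{5 \left(1 + y\right)}$ ($K{\left(y \right)} = - \frac{\left(y + y \left(-4 + y^{2}\right)\right) \frac{1}{y + \frac{y}{y}}}{5} = - \frac{\left(y + y \left(-4 + y^{2}\right)\right) \frac{1}{y + 1}}{5} = - \frac{\left(y + y \left(-4 + y^{2}\right)\right) \frac{1}{1 + y}}{5} = - \frac{\frac{1}{1 + y} \left(y + y \left(-4 + y^{2}\right)\right)}{5} = - \frac{y + y \left(-4 + y^{2}\right)}{5 \left(1 + y\right)}$)
$K{\left(Y{\left(3,3 \right)} \right)} - -7874 = \frac{1}{5} \cdot 2 \frac{1}{1 + 2} \left(3 - 2^{2}\right) - -7874 = \frac{1}{5} \cdot 2 \cdot \frac{1}{3} \left(3 - 4\right) + 7874 = \frac{1}{5} \cdot 2 \cdot \frac{1}{3} \left(-1\right) + 7874 = - \frac{2}{15} + 7874 = \frac{118108}{15}$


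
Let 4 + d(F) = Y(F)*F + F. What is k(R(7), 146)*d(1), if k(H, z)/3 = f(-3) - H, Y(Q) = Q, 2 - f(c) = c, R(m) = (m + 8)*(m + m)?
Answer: 1230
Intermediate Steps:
R(m) = 2*m*(8 + m) (R(m) = (8 + m)*(2*m) = 2*m*(8 + m))
f(c) = 2 - c
k(H, z) = 15 - 3*H (k(H, z) = 3*((2 - 1*(-3)) - H) = 3*((2 + 3) - H) = 3*(5 - H) = 15 - 3*H)
d(F) = -4 + F + F² (d(F) = -4 + (F*F + F) = -4 + (F² + F) = -4 + (F + F²) = -4 + F + F²)
k(R(7), 146)*d(1) = (15 - 6*7*(8 + 7))*(-4 + 1 + 1²) = (15 - 6*7*15)*(-4 + 1 + 1) = (15 - 3*210)*(-2) = (15 - 630)*(-2) = -615*(-2) = 1230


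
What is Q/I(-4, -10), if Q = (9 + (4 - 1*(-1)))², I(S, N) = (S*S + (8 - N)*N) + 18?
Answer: -98/73 ≈ -1.3425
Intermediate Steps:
I(S, N) = 18 + S² + N*(8 - N) (I(S, N) = (S² + N*(8 - N)) + 18 = 18 + S² + N*(8 - N))
Q = 196 (Q = (9 + (4 + 1))² = (9 + 5)² = 14² = 196)
Q/I(-4, -10) = 196/(18 + (-4)² - 1*(-10)² + 8*(-10)) = 196/(18 + 16 - 1*100 - 80) = 196/(18 + 16 - 100 - 80) = 196/(-146) = 196*(-1/146) = -98/73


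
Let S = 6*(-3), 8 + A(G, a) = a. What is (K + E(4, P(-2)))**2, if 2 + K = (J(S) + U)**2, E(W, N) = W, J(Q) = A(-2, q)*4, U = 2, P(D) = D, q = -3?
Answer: 3118756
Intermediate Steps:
A(G, a) = -8 + a
S = -18
J(Q) = -44 (J(Q) = (-8 - 3)*4 = -11*4 = -44)
K = 1762 (K = -2 + (-44 + 2)**2 = -2 + (-42)**2 = -2 + 1764 = 1762)
(K + E(4, P(-2)))**2 = (1762 + 4)**2 = 1766**2 = 3118756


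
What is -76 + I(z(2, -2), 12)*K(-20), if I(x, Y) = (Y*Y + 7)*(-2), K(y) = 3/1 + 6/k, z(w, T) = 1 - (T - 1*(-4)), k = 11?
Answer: -12614/11 ≈ -1146.7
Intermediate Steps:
z(w, T) = -3 - T (z(w, T) = 1 - (T + 4) = 1 - (4 + T) = 1 + (-4 - T) = -3 - T)
K(y) = 39/11 (K(y) = 3/1 + 6/11 = 3*1 + 6*(1/11) = 3 + 6/11 = 39/11)
I(x, Y) = -14 - 2*Y**2 (I(x, Y) = (Y**2 + 7)*(-2) = (7 + Y**2)*(-2) = -14 - 2*Y**2)
-76 + I(z(2, -2), 12)*K(-20) = -76 + (-14 - 2*12**2)*(39/11) = -76 + (-14 - 2*144)*(39/11) = -76 + (-14 - 288)*(39/11) = -76 - 302*39/11 = -76 - 11778/11 = -12614/11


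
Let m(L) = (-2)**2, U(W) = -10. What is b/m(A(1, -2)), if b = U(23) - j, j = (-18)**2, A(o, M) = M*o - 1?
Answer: -167/2 ≈ -83.500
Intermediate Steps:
A(o, M) = -1 + M*o
j = 324
m(L) = 4
b = -334 (b = -10 - 1*324 = -10 - 324 = -334)
b/m(A(1, -2)) = -334/4 = -334*1/4 = -167/2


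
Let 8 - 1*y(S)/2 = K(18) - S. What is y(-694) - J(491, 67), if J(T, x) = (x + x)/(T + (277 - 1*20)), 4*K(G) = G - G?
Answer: -513195/374 ≈ -1372.2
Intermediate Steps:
K(G) = 0 (K(G) = (G - G)/4 = (¼)*0 = 0)
J(T, x) = 2*x/(257 + T) (J(T, x) = (2*x)/(T + (277 - 20)) = (2*x)/(T + 257) = (2*x)/(257 + T) = 2*x/(257 + T))
y(S) = 16 + 2*S (y(S) = 16 - 2*(0 - S) = 16 - (-2)*S = 16 + 2*S)
y(-694) - J(491, 67) = (16 + 2*(-694)) - 2*67/(257 + 491) = (16 - 1388) - 2*67/748 = -1372 - 2*67/748 = -1372 - 1*67/374 = -1372 - 67/374 = -513195/374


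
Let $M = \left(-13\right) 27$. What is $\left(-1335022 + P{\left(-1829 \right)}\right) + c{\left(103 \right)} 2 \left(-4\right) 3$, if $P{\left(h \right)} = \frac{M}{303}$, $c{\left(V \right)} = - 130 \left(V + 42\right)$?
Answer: $- \frac{89144939}{101} \approx -8.8262 \cdot 10^{5}$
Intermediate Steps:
$M = -351$
$c{\left(V \right)} = -5460 - 130 V$ ($c{\left(V \right)} = - 130 \left(42 + V\right) = -5460 - 130 V$)
$P{\left(h \right)} = - \frac{117}{101}$ ($P{\left(h \right)} = - \frac{351}{303} = \left(-351\right) \frac{1}{303} = - \frac{117}{101}$)
$\left(-1335022 + P{\left(-1829 \right)}\right) + c{\left(103 \right)} 2 \left(-4\right) 3 = \left(-1335022 - \frac{117}{101}\right) + \left(-5460 - 13390\right) 2 \left(-4\right) 3 = - \frac{134837339}{101} + \left(-5460 - 13390\right) \left(\left(-8\right) 3\right) = - \frac{134837339}{101} - -452400 = - \frac{134837339}{101} + 452400 = - \frac{89144939}{101}$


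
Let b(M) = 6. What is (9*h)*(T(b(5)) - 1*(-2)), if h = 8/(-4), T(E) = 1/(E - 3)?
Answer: -42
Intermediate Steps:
T(E) = 1/(-3 + E)
h = -2 (h = 8*(-¼) = -2)
(9*h)*(T(b(5)) - 1*(-2)) = (9*(-2))*(1/(-3 + 6) - 1*(-2)) = -18*(1/3 + 2) = -18*(⅓ + 2) = -18*7/3 = -42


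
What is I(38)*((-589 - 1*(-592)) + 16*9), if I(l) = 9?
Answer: 1323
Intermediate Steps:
I(38)*((-589 - 1*(-592)) + 16*9) = 9*((-589 - 1*(-592)) + 16*9) = 9*((-589 + 592) + 144) = 9*(3 + 144) = 9*147 = 1323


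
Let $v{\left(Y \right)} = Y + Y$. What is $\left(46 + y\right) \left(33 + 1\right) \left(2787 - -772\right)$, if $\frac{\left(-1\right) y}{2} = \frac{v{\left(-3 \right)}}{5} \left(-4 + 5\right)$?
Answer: $\frac{29283452}{5} \approx 5.8567 \cdot 10^{6}$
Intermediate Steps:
$v{\left(Y \right)} = 2 Y$
$y = \frac{12}{5}$ ($y = - 2 \frac{2 \left(-3\right)}{5} \left(-4 + 5\right) = - 2 \left(-6\right) \frac{1}{5} \cdot 1 = - 2 \left(\left(- \frac{6}{5}\right) 1\right) = \left(-2\right) \left(- \frac{6}{5}\right) = \frac{12}{5} \approx 2.4$)
$\left(46 + y\right) \left(33 + 1\right) \left(2787 - -772\right) = \left(46 + \frac{12}{5}\right) \left(33 + 1\right) \left(2787 - -772\right) = \frac{242}{5} \cdot 34 \left(2787 + 772\right) = \frac{8228}{5} \cdot 3559 = \frac{29283452}{5}$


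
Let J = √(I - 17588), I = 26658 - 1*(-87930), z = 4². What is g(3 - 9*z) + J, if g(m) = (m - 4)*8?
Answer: -1160 + 10*√970 ≈ -848.55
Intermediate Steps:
z = 16
I = 114588 (I = 26658 + 87930 = 114588)
g(m) = -32 + 8*m (g(m) = (-4 + m)*8 = -32 + 8*m)
J = 10*√970 (J = √(114588 - 17588) = √97000 = 10*√970 ≈ 311.45)
g(3 - 9*z) + J = (-32 + 8*(3 - 9*16)) + 10*√970 = (-32 + 8*(3 - 144)) + 10*√970 = (-32 + 8*(-141)) + 10*√970 = (-32 - 1128) + 10*√970 = -1160 + 10*√970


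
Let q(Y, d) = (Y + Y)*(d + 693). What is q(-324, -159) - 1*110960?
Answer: -456992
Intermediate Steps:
q(Y, d) = 2*Y*(693 + d) (q(Y, d) = (2*Y)*(693 + d) = 2*Y*(693 + d))
q(-324, -159) - 1*110960 = 2*(-324)*(693 - 159) - 1*110960 = 2*(-324)*534 - 110960 = -346032 - 110960 = -456992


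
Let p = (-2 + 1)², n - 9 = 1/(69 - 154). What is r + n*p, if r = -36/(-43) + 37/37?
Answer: 39567/3655 ≈ 10.825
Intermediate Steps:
r = 79/43 (r = -36*(-1/43) + 37*(1/37) = 36/43 + 1 = 79/43 ≈ 1.8372)
n = 764/85 (n = 9 + 1/(69 - 154) = 9 + 1/(-85) = 9 - 1/85 = 764/85 ≈ 8.9882)
p = 1 (p = (-1)² = 1)
r + n*p = 79/43 + (764/85)*1 = 79/43 + 764/85 = 39567/3655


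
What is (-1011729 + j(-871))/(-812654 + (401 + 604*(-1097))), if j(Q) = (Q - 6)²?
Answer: 242600/1474841 ≈ 0.16449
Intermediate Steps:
j(Q) = (-6 + Q)²
(-1011729 + j(-871))/(-812654 + (401 + 604*(-1097))) = (-1011729 + (-6 - 871)²)/(-812654 + (401 + 604*(-1097))) = (-1011729 + (-877)²)/(-812654 + (401 - 662588)) = (-1011729 + 769129)/(-812654 - 662187) = -242600/(-1474841) = -242600*(-1/1474841) = 242600/1474841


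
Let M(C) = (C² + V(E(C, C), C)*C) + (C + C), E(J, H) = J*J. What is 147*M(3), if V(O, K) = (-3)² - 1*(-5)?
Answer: 8379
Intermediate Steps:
E(J, H) = J²
V(O, K) = 14 (V(O, K) = 9 + 5 = 14)
M(C) = C² + 16*C (M(C) = (C² + 14*C) + (C + C) = (C² + 14*C) + 2*C = C² + 16*C)
147*M(3) = 147*(3*(16 + 3)) = 147*(3*19) = 147*57 = 8379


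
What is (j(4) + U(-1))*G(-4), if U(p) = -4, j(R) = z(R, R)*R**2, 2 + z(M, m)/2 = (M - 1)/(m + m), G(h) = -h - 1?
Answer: -168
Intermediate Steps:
G(h) = -1 - h
z(M, m) = -4 + (-1 + M)/m (z(M, m) = -4 + 2*((M - 1)/(m + m)) = -4 + 2*((-1 + M)/((2*m))) = -4 + 2*((-1 + M)*(1/(2*m))) = -4 + 2*((-1 + M)/(2*m)) = -4 + (-1 + M)/m)
j(R) = R*(-1 - 3*R) (j(R) = ((-1 + R - 4*R)/R)*R**2 = ((-1 - 3*R)/R)*R**2 = R*(-1 - 3*R))
(j(4) + U(-1))*G(-4) = (-1*4*(1 + 3*4) - 4)*(-1 - 1*(-4)) = (-1*4*(1 + 12) - 4)*(-1 + 4) = (-1*4*13 - 4)*3 = (-52 - 4)*3 = -56*3 = -168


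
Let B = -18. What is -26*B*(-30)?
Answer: -14040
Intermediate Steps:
-26*B*(-30) = -26*(-18)*(-30) = 468*(-30) = -14040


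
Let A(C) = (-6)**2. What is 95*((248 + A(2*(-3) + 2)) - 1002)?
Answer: -68210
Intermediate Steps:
A(C) = 36
95*((248 + A(2*(-3) + 2)) - 1002) = 95*((248 + 36) - 1002) = 95*(284 - 1002) = 95*(-718) = -68210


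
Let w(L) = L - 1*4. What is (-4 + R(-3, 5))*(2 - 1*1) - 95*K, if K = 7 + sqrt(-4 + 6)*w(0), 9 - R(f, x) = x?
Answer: -665 + 380*sqrt(2) ≈ -127.60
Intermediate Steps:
R(f, x) = 9 - x
w(L) = -4 + L (w(L) = L - 4 = -4 + L)
K = 7 - 4*sqrt(2) (K = 7 + sqrt(-4 + 6)*(-4 + 0) = 7 + sqrt(2)*(-4) = 7 - 4*sqrt(2) ≈ 1.3431)
(-4 + R(-3, 5))*(2 - 1*1) - 95*K = (-4 + (9 - 1*5))*(2 - 1*1) - 95*(7 - 4*sqrt(2)) = (-4 + (9 - 5))*(2 - 1) + (-665 + 380*sqrt(2)) = (-4 + 4)*1 + (-665 + 380*sqrt(2)) = 0*1 + (-665 + 380*sqrt(2)) = 0 + (-665 + 380*sqrt(2)) = -665 + 380*sqrt(2)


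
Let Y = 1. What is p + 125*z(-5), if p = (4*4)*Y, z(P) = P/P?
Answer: 141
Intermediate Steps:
z(P) = 1
p = 16 (p = (4*4)*1 = 16*1 = 16)
p + 125*z(-5) = 16 + 125*1 = 16 + 125 = 141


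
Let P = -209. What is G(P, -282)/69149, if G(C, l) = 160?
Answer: 160/69149 ≈ 0.0023138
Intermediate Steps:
G(P, -282)/69149 = 160/69149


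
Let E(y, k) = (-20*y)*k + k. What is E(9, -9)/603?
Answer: 179/67 ≈ 2.6716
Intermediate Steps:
E(y, k) = k - 20*k*y (E(y, k) = -20*k*y + k = k - 20*k*y)
E(9, -9)/603 = -9*(1 - 20*9)/603 = -9*(1 - 180)*(1/603) = -9*(-179)*(1/603) = 1611*(1/603) = 179/67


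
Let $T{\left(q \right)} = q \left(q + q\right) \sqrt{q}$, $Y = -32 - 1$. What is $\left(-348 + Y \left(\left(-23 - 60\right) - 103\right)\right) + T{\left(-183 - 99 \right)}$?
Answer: $5790 + 159048 i \sqrt{282} \approx 5790.0 + 2.6709 \cdot 10^{6} i$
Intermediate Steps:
$Y = -33$ ($Y = -32 - 1 = -33$)
$T{\left(q \right)} = 2 q^{\frac{5}{2}}$ ($T{\left(q \right)} = q 2 q \sqrt{q} = 2 q^{2} \sqrt{q} = 2 q^{\frac{5}{2}}$)
$\left(-348 + Y \left(\left(-23 - 60\right) - 103\right)\right) + T{\left(-183 - 99 \right)} = \left(-348 - 33 \left(\left(-23 - 60\right) - 103\right)\right) + 2 \left(-183 - 99\right)^{\frac{5}{2}} = \left(-348 - 33 \left(-83 - 103\right)\right) + 2 \left(-282\right)^{\frac{5}{2}} = \left(-348 - -6138\right) + 2 \cdot 79524 i \sqrt{282} = \left(-348 + 6138\right) + 159048 i \sqrt{282} = 5790 + 159048 i \sqrt{282}$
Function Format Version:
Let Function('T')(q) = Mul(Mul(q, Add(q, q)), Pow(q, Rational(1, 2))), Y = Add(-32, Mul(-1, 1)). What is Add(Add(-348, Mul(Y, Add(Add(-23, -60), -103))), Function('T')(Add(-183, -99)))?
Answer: Add(5790, Mul(159048, I, Pow(282, Rational(1, 2)))) ≈ Add(5790.0, Mul(2.6709e+6, I))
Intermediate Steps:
Y = -33 (Y = Add(-32, -1) = -33)
Function('T')(q) = Mul(2, Pow(q, Rational(5, 2))) (Function('T')(q) = Mul(Mul(q, Mul(2, q)), Pow(q, Rational(1, 2))) = Mul(Mul(2, Pow(q, 2)), Pow(q, Rational(1, 2))) = Mul(2, Pow(q, Rational(5, 2))))
Add(Add(-348, Mul(Y, Add(Add(-23, -60), -103))), Function('T')(Add(-183, -99))) = Add(Add(-348, Mul(-33, Add(Add(-23, -60), -103))), Mul(2, Pow(Add(-183, -99), Rational(5, 2)))) = Add(Add(-348, Mul(-33, Add(-83, -103))), Mul(2, Pow(-282, Rational(5, 2)))) = Add(Add(-348, Mul(-33, -186)), Mul(2, Mul(79524, I, Pow(282, Rational(1, 2))))) = Add(Add(-348, 6138), Mul(159048, I, Pow(282, Rational(1, 2)))) = Add(5790, Mul(159048, I, Pow(282, Rational(1, 2))))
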